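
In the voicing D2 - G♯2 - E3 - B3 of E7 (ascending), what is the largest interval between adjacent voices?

Adjacent intervals: D2→G♯2 = augmented fourth; G♯2→E3 = minor sixth; E3→B3 = perfect fifth.
The largest is G♯2 to E3, a minor sixth (8 semitones).

minor 6th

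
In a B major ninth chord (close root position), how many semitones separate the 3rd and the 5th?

3

Bmaj9 (B major ninth): B D# F# A# C#.
D# to F# is a minor third: 3 semitones.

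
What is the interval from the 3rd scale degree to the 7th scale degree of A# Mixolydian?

The scale runs A# B# C## D# E# F## G#.
That puts C## below G#.
From C## to G#: 6 semitones over a fifth = diminished.

d5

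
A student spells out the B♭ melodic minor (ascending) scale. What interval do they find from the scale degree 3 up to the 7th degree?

augmented fifth

Spelling the B♭ melodic minor (ascending) scale: B♭ C D♭ E♭ F G A.
So we need the interval from D♭ up to A.
5 letter names make it a fifth; at 8 semitones (a half step wider than perfect) the quality is augmented.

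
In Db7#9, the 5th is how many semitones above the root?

Db7#9: Db-F-Ab-Cb-E.
Db to Ab is a perfect fifth: 7 semitones.

7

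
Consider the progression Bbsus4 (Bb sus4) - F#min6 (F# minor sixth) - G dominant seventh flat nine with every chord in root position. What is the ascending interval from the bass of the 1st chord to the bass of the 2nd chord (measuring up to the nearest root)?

The roots are Bb and F#.
From Bb to F#: 8 semitones over a fifth = augmented.

augmented fifth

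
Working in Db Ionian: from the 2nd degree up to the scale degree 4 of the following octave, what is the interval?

Spelling Db Ionian: Db Eb F Gb Ab Bb C.
That puts Eb below Gb.
Eb up to Gb is 15 semitones, a half step narrower than a major tenth, so the interval is minor.

minor tenth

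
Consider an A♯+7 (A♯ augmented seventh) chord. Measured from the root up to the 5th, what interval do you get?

The chord tones of A♯+7 are A♯, C𝄪, E𝄪, G♯.
Root = A♯; 5th = E𝄪.
5 letter names make it a fifth; at 8 semitones (a half step wider than perfect) the quality is augmented.

A5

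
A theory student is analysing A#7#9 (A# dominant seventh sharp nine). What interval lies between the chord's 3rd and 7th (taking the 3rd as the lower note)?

diminished fifth

A#7#9: A#–C##–E#–G#–B##.
The 3rd is C## and the 7th is G#.
5 letter names make it a fifth; at 6 semitones (a half step narrower than perfect) the quality is diminished.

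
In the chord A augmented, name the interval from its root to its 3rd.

major 3rd

Spelling the chord: A-C#-E#.
The root is A and the 3rd is C#.
From A to C# is 4 semitones, exactly the major third.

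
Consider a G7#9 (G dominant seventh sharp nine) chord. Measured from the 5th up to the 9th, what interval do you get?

Spelling the chord: G, B, D, F, A#.
5th = D; 9th = A#.
From D to A#: 8 semitones over a fifth = augmented.

augmented 5th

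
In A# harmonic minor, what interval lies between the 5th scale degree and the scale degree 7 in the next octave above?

Spelling A# harmonic minor: A# B# C# D# E# F# G##.
That puts E# below G##.
Counting 10 letters and 16 half steps from E# gives a major tenth.

major 10th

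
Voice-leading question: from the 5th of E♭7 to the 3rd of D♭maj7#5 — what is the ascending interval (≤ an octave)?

The 5th of E♭7 is B♭; the 3rd of D♭maj7#5 is F.
Counting 5 letters and 7 half steps from B♭ gives a perfect fifth.

P5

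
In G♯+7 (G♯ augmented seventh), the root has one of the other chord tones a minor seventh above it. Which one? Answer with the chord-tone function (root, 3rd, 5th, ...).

7th

Spelling the chord: G♯–B♯–D𝄪–F♯.
The root is G♯. A minor seventh above G♯ is F♯.
F♯ is the chord's 7th.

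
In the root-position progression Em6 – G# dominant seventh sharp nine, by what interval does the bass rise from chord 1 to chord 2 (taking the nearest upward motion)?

M3

The roots are E and G#.
Counting 3 letters and 4 half steps from E gives a major third.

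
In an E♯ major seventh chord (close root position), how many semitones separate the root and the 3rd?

4

E♯ major seventh is spelled E♯-G𝄪-B♯-D𝄪.
E♯ to G𝄪 is a major third: 4 semitones.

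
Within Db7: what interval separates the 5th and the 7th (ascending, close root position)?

minor third

Db dominant seventh: Db F Ab Cb.
That puts Ab below Cb.
3 letter names make it a third; at 3 semitones (a half step narrower than major) the quality is minor.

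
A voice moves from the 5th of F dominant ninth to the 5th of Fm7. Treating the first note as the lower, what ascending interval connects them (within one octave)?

The 5th of F dominant ninth is C; the 5th of Fm7 is C.
From C to C is 0 semitones, exactly the perfect unison.

perfect 1st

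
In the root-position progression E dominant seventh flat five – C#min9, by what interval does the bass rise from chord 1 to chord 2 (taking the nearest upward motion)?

major sixth

The roots are E and C#.
Counting 6 letters and 9 half steps from E gives a major sixth.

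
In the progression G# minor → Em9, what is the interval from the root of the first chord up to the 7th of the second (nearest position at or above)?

G# minor has G# as its root, and Em9 has D as its 7th.
From G# to D: 6 semitones over a fifth = diminished.

diminished fifth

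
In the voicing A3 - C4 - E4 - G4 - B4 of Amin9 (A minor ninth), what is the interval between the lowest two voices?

Those voices are A3 and C4.
From A to C: 3 semitones over a third = minor.

m3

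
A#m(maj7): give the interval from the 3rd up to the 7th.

The chord tones of A#m(maj7) (A# minor-major seventh) are A#–C#–E#–G##.
So we need the interval from C# up to G##.
C# up to G## is 8 semitones, a half step wider than a perfect fifth, so the interval is augmented.

augmented fifth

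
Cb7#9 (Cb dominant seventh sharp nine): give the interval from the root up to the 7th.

minor seventh

Cb dominant seventh sharp nine is spelled Cb-Eb-Gb-Bbb-D.
So we need the interval from Cb up to Bbb.
From Cb to Bbb: 10 semitones over a seventh = minor.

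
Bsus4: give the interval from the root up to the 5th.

Bsus4 (B sus4): B, E, F#.
The root is B and the 5th is F#.
B up to F# spans 5 letter names and 7 semitones — a perfect fifth.

perfect 5th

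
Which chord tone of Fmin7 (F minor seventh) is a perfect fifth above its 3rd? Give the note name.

The chord tones of F-7 (F minor seventh) are F Ab C Eb.
The 3rd is Ab. A perfect fifth above Ab is Eb.
Eb is the chord's 7th.

Eb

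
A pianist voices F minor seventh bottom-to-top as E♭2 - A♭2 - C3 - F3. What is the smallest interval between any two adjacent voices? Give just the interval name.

Adjacent intervals: E♭2→A♭2 = perfect fourth; A♭2→C3 = major third; C3→F3 = perfect fourth.
The smallest is A♭2 to C3, a major third (4 semitones).

M3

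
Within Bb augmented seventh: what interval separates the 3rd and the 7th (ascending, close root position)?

diminished fifth

Bb augmented seventh: Bb-D-F#-Ab.
3rd = D; 7th = Ab.
5 letter names make it a fifth; at 6 semitones (a half step narrower than perfect) the quality is diminished.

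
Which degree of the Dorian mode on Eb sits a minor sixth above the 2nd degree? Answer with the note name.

Db

The scale is Eb F Gb Ab Bb C Db.
The 2nd degree is F; a minor sixth above that is Db — scale degree 7.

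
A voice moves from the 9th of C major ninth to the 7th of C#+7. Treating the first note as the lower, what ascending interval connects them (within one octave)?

The 9th of C major ninth is D; the 7th of C#+7 is B.
D up to B spans 6 letter names and 9 semitones — a major sixth.

major 6th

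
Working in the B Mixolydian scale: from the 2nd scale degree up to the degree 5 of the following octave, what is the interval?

perfect eleventh

Spelling the B Mixolydian scale: B C# D# E F# G# A.
So we need the interval from C# up to F#.
C# up to F# spans 11 letter names and 17 semitones — a perfect eleventh.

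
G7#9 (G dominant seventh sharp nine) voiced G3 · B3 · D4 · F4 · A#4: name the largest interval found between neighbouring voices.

A3

Adjacent intervals: G3→B3 = major third; B3→D4 = minor third; D4→F4 = minor third; F4→A#4 = augmented third.
The largest is F4 to A#4, an augmented third (5 semitones).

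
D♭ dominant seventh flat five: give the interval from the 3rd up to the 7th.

diminished fifth

Spelling the chord: D♭-F-A𝄫-C♭.
That puts F below C♭.
5 letter names make it a fifth; at 6 semitones (a half step narrower than perfect) the quality is diminished.
That tritone between 3rd and 7th is what gives the dominant seventh its pull toward resolution.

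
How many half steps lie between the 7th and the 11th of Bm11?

7

Spelling the chord: B, D, F#, A, C#, E.
A to E is a perfect fifth: 7 semitones.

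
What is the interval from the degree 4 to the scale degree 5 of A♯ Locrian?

Spelling A♯ Locrian: A♯ B C♯ D♯ E F♯ G♯.
That puts D♯ below E.
2 letter names make it a second; at 1 semitone (a half step narrower than major) the quality is minor.

minor second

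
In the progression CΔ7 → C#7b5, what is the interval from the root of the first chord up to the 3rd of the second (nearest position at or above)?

The root of CΔ7 is C; the 3rd of C#7b5 is E#.
From C to E#: 5 semitones over a third = augmented.

augmented third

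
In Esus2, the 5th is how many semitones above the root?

Esus2 is spelled E, F♯, B.
E to B is a perfect fifth: 7 semitones.

7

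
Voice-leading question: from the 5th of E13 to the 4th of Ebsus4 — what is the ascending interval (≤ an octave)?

diminished seventh

E13 has B as its 5th, and Ebsus4 has Ab as its 4th.
7 letter names make it a seventh; at 9 semitones (a whole step narrower than major) the quality is diminished.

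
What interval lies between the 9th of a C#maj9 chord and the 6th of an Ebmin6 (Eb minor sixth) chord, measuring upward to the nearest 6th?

diminished seventh

The 9th of C#maj9 is D#; the 6th of Ebmin6 (Eb minor sixth) is C.
7 letter names make it a seventh; at 9 semitones (a whole step narrower than major) the quality is diminished.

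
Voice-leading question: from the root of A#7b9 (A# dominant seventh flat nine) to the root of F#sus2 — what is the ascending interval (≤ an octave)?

minor sixth

The root of A#7b9 (A# dominant seventh flat nine) is A#; the root of F#sus2 is F#.
From A# to F#: 8 semitones over a sixth = minor.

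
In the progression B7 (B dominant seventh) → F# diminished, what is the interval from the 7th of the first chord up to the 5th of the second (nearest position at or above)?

minor third

The 7th of B7 (B dominant seventh) is A; the 5th of F# diminished is C.
From A to C: 3 semitones over a third = minor.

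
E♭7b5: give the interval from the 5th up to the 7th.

major third

E♭7b5 is spelled E♭ G B𝄫 D♭.
That puts B𝄫 below D♭.
Counting 3 letters and 4 half steps from B𝄫 gives a major third.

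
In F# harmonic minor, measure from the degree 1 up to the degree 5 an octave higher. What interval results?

perfect twelfth

Spelling F# harmonic minor: F# G# A B C# D E#.
Degree 1 = F#; 5th degree (up an octave) = C#.
From F# to C# is 19 semitones, exactly the perfect twelfth.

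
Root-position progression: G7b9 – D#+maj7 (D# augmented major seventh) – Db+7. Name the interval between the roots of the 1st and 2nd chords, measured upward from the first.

augmented fifth

The roots are G and D#.
5 letter names make it a fifth; at 8 semitones (a half step wider than perfect) the quality is augmented.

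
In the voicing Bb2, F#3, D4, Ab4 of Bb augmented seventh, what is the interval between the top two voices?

diminished fifth

Those voices are D4 and Ab4.
D up to Ab is 6 semitones, a half step narrower than a perfect fifth, so the interval is diminished.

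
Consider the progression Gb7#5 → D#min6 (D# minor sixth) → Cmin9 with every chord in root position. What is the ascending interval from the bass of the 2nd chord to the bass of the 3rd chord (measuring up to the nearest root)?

The roots are D# and C.
From D# to C: 9 semitones over a seventh = diminished.

d7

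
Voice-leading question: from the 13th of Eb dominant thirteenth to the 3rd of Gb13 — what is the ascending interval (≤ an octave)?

minor seventh

The 13th of Eb dominant thirteenth is C; the 3rd of Gb13 is Bb.
C up to Bb is 10 semitones, a half step narrower than a major seventh, so the interval is minor.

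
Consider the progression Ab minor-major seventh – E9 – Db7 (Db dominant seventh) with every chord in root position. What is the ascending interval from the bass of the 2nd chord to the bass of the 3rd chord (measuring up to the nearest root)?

diminished seventh

The roots are E and Db.
7 letter names make it a seventh; at 9 semitones (a whole step narrower than major) the quality is diminished.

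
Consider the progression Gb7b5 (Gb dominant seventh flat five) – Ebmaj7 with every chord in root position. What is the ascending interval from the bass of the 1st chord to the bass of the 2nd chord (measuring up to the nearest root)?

The roots are Gb and Eb.
From Gb to Eb is 9 semitones, exactly the major sixth.

major 6th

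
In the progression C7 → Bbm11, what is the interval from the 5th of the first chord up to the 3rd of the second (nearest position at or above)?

diminished fifth

C7 has G as its 5th, and Bbm11 has Db as its 3rd.
5 letter names make it a fifth; at 6 semitones (a half step narrower than perfect) the quality is diminished.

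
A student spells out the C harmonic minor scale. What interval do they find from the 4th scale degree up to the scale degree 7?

The scale runs C D E♭ F G A♭ B.
4th scale degree = F; degree 7 = B.
F up to B is 6 semitones, a half step wider than a perfect fourth, so the interval is augmented.

A4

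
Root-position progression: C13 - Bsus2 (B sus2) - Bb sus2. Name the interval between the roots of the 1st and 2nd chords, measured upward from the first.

major seventh

The roots are C and B.
Counting 7 letters and 11 half steps from C gives a major seventh.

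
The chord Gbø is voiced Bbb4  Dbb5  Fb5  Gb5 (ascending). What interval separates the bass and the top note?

M6

The outer voices are Bbb4 and Gb5.
Bbb up to Gb spans 6 letter names and 9 semitones — a major sixth.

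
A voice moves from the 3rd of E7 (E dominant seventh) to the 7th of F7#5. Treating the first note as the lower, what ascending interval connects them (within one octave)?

diminished 6th

E7 (E dominant seventh) has G# as its 3rd, and F7#5 has Eb as its 7th.
G# up to Eb is 7 semitones, a whole step narrower than a major sixth, so the interval is diminished.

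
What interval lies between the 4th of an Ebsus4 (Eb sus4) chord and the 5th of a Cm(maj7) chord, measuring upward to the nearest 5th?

Ebsus4 (Eb sus4) has Ab as its 4th, and Cm(maj7) has G as its 5th.
Ab up to G spans 7 letter names and 11 semitones — a major seventh.

M7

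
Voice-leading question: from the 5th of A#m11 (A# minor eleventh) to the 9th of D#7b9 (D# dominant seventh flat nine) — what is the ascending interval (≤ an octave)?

The 5th of A#m11 (A# minor eleventh) is E#; the 9th of D#7b9 (D# dominant seventh flat nine) is E.
8 letter names make it an octave; at 11 semitones (a half step narrower than perfect) the quality is diminished.

diminished 8th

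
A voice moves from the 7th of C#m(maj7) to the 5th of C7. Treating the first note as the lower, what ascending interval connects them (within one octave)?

The 7th of C#m(maj7) is B#; the 5th of C7 is G.
6 letter names make it a sixth; at 7 semitones (a whole step narrower than major) the quality is diminished.

diminished 6th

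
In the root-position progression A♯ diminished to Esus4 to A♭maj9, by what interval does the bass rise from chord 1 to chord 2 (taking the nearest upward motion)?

The roots are A♯ and E.
5 letter names make it a fifth; at 6 semitones (a half step narrower than perfect) the quality is diminished.

diminished 5th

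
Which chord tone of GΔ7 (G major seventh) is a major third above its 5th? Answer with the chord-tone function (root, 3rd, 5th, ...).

7th

The chord tones of GM7 are G B D F#.
The 5th is D. A major third above D is F#.
F# is the chord's 7th.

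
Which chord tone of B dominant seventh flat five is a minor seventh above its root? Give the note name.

A

B7b5 (B dominant seventh flat five) is spelled B-D#-F-A.
The root is B. A minor seventh above B is A.
A is the chord's 7th.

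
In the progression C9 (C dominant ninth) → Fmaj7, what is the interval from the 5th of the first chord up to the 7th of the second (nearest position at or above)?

C9 (C dominant ninth) has G as its 5th, and Fmaj7 has E as its 7th.
From G to E is 9 semitones, exactly the major sixth.

major 6th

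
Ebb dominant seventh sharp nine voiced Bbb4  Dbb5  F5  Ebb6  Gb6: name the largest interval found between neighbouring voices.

Adjacent intervals: Bbb4→Dbb5 = minor third; Dbb5→F5 = augmented third; F5→Ebb6 = diminished seventh; Ebb6→Gb6 = major third.
The largest is F5 to Ebb6, a diminished seventh (9 semitones).

diminished seventh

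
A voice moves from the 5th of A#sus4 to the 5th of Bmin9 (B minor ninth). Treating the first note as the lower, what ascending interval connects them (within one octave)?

The 5th of A#sus4 is E#; the 5th of Bmin9 (B minor ninth) is F#.
From E# to F#: 1 semitone over a second = minor.

minor second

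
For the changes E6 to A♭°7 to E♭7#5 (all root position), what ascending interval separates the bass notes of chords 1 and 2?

The roots are E and A♭.
4 letter names make it a fourth; at 4 semitones (a half step narrower than perfect) the quality is diminished.

diminished 4th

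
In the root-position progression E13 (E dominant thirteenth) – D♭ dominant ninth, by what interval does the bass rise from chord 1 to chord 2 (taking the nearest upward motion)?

The roots are E and D♭.
7 letter names make it a seventh; at 9 semitones (a whole step narrower than major) the quality is diminished.

diminished 7th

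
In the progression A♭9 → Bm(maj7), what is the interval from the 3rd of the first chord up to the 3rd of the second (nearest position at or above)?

major second

The 3rd of A♭9 is C; the 3rd of Bm(maj7) is D.
Counting 2 letters and 2 half steps from C gives a major second.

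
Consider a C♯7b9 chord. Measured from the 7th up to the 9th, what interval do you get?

minor third

The chord tones of C♯7b9 (C♯ dominant seventh flat nine) are C♯-E♯-G♯-B-D.
7th = B; 9th = D.
From B to D: 3 semitones over a third = minor.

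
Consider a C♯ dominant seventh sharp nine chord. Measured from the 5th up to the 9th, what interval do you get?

Spelling the chord: C♯, E♯, G♯, B, D𝄪.
The 5th is G♯ and the 9th is D𝄪.
G♯ up to D𝄪 is 8 semitones, a half step wider than a perfect fifth, so the interval is augmented.

augmented fifth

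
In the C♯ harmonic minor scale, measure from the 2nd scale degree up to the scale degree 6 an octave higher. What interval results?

Spelling the C♯ harmonic minor scale: C♯ D♯ E F♯ G♯ A B♯.
The 2nd scale degree is D♯ and the scale degree 6 (up an octave) is A.
12 letter names make it a twelfth; at 18 semitones (a half step narrower than perfect) the quality is diminished.

diminished 12th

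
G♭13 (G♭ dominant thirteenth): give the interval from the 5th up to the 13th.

Spelling the chord: G♭–B♭–D♭–F♭–A♭–E♭.
The 5th is D♭ and the 13th is E♭.
From D♭ to E♭ is 14 semitones, exactly the major ninth.

major ninth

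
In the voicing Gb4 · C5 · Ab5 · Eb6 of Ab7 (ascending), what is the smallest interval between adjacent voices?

Adjacent intervals: Gb4→C5 = augmented fourth; C5→Ab5 = minor sixth; Ab5→Eb6 = perfect fifth.
The smallest is Gb4 to C5, an augmented fourth (6 semitones).

augmented fourth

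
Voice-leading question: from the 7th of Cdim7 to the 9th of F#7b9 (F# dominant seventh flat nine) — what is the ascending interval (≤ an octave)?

Cdim7 has Bbb as its 7th, and F#7b9 (F# dominant seventh flat nine) has G as its 9th.
From Bbb to G: 10 semitones over a sixth = augmented.

augmented sixth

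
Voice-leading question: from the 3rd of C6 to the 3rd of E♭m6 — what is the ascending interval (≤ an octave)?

The 3rd of C6 is E; the 3rd of E♭m6 is G♭.
E up to G♭ is 2 semitones, a whole step narrower than a major third, so the interval is diminished.

diminished 3rd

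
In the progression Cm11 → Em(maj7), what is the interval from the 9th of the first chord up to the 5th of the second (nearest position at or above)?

The 9th of Cm11 is D; the 5th of Em(maj7) is B.
From D to B is 9 semitones, exactly the major sixth.

M6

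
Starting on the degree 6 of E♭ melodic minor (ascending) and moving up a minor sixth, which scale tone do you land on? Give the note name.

The scale is E♭ F G♭ A♭ B♭ C D.
The degree 6 is C; a minor sixth above that is A♭ — scale degree 4.

Ab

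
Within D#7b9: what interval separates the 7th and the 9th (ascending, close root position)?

minor third

D#7b9 (D# dominant seventh flat nine): D# F## A# C# E.
The 7th is C# and the 9th is E.
From C# to E: 3 semitones over a third = minor.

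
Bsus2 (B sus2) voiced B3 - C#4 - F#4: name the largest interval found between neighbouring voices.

P4

Adjacent intervals: B3→C#4 = major second; C#4→F#4 = perfect fourth.
The largest is C#4 to F#4, a perfect fourth (5 semitones).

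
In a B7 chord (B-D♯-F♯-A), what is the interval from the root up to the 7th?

Root = B; 7th = A.
7 letter names make it a seventh; at 10 semitones (a half step narrower than major) the quality is minor.

minor seventh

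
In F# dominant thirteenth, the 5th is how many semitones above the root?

F#13: F#-A#-C#-E-G#-D#.
F# to C# is a perfect fifth: 7 semitones.

7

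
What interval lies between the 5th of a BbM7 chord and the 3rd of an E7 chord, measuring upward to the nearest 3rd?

BbM7 has F as its 5th, and E7 has G# as its 3rd.
From F to G#: 3 semitones over a second = augmented.

A2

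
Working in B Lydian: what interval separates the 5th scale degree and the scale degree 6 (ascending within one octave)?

major 2nd

Spelling B Lydian: B C♯ D♯ E♯ F♯ G♯ A♯.
So we need the interval from F♯ up to G♯.
From F♯ to G♯ is 2 semitones, exactly the major second.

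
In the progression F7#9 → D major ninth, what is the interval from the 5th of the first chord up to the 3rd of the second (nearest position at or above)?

A4

The 5th of F7#9 is C; the 3rd of D major ninth is F♯.
4 letter names make it a fourth; at 6 semitones (a half step wider than perfect) the quality is augmented.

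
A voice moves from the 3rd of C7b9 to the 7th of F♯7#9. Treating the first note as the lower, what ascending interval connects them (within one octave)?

perfect 1st

The 3rd of C7b9 is E; the 7th of F♯7#9 is E.
E up to E spans 1 letter names and 0 semitones — a perfect unison.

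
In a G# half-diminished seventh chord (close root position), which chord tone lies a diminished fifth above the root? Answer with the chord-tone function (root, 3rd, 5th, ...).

G#ø7: G# B D F#.
The root is G#. A diminished fifth above G# is D.
D is the chord's 5th.

5th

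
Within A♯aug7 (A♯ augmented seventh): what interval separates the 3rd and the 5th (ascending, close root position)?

A♯7#5 (A♯ augmented seventh) is spelled A♯, C𝄪, E𝄪, G♯.
3rd = C𝄪; 5th = E𝄪.
From C𝄪 to E𝄪 is 4 semitones, exactly the major third.

major 3rd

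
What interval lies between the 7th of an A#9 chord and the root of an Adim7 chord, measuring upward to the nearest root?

m2

The 7th of A#9 is G#; the root of Adim7 is A.
G# up to A is 1 semitone, a half step narrower than a major second, so the interval is minor.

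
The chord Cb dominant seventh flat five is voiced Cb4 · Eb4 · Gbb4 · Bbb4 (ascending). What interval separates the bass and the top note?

minor seventh

The outer voices are Cb4 and Bbb4.
Cb up to Bbb is 10 semitones, a half step narrower than a major seventh, so the interval is minor.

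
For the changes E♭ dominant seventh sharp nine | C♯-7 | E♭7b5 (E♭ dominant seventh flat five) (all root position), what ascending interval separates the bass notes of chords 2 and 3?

diminished third

The roots are C♯ and E♭.
C♯ up to E♭ is 2 semitones, a whole step narrower than a major third, so the interval is diminished.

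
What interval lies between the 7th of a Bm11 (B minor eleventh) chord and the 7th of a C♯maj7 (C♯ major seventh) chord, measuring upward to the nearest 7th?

augmented 2nd

The 7th of Bm11 (B minor eleventh) is A; the 7th of C♯maj7 (C♯ major seventh) is B♯.
A up to B♯ is 3 semitones, a half step wider than a major second, so the interval is augmented.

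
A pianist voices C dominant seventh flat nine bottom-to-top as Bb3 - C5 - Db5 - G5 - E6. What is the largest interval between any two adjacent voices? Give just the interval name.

Adjacent intervals: Bb3→C5 = major ninth; C5→Db5 = minor second; Db5→G5 = augmented fourth; G5→E6 = major sixth.
The largest is Bb3 to C5, a major ninth (14 semitones).

major ninth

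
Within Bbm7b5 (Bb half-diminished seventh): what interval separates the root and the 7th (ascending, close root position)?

minor seventh

Bbø is spelled Bb-Db-Fb-Ab.
The root is Bb and the 7th is Ab.
7 letter names make it a seventh; at 10 semitones (a half step narrower than major) the quality is minor.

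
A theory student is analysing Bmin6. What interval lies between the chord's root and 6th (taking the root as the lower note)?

major sixth

The chord tones of Bm6 (B minor sixth) are B D F# G#.
That puts B below G#.
B up to G# spans 6 letter names and 9 semitones — a major sixth.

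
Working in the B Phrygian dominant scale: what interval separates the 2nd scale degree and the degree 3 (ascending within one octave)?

augmented second

Spelling the B Phrygian dominant scale: B C D♯ E F♯ G A.
So we need the interval from C up to D♯.
C up to D♯ is 3 semitones, a half step wider than a major second, so the interval is augmented.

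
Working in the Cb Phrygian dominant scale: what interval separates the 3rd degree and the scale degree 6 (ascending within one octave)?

diminished fourth

Cb phrygian dominant: Cb Dbb Eb Fb Gb Abb Bbb.
So we need the interval from Eb up to Abb.
From Eb to Abb: 4 semitones over a fourth = diminished.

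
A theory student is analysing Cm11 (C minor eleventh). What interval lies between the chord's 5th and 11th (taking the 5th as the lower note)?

minor seventh

Spelling the chord: C–E♭–G–B♭–D–F.
The 5th is G and the 11th is F.
G up to F is 10 semitones, a half step narrower than a major seventh, so the interval is minor.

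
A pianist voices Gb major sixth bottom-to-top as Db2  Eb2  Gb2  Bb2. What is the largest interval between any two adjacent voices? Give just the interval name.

M3

Adjacent intervals: Db2→Eb2 = major second; Eb2→Gb2 = minor third; Gb2→Bb2 = major third.
The largest is Gb2 to Bb2, a major third (4 semitones).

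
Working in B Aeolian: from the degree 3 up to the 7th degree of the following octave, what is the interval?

Spelling B Aeolian: B C♯ D E F♯ G A.
So we need the interval from D up to A.
Counting 12 letters and 19 half steps from D gives a perfect twelfth.

P12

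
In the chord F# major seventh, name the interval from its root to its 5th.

F#Δ7: F#-A#-C#-E#.
Root = F#; 5th = C#.
Counting 5 letters and 7 half steps from F# gives a perfect fifth.

perfect 5th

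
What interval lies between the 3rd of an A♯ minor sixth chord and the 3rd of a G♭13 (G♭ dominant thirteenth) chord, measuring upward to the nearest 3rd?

diminished seventh

The 3rd of A♯ minor sixth is C♯; the 3rd of G♭13 (G♭ dominant thirteenth) is B♭.
From C♯ to B♭: 9 semitones over a seventh = diminished.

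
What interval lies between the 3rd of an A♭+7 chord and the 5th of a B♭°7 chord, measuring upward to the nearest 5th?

diminished fourth

The 3rd of A♭+7 is C; the 5th of B♭°7 is F♭.
C up to F♭ is 4 semitones, a half step narrower than a perfect fourth, so the interval is diminished.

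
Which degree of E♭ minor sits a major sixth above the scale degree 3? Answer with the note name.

Eb

The scale is E♭ F G♭ A♭ B♭ C♭ D♭.
The scale degree 3 is G♭; a major sixth above that is E♭ — scale degree 1.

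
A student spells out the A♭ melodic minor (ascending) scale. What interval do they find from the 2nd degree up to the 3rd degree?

minor second

The scale runs A♭ B♭ C♭ D♭ E♭ F G.
2nd degree = B♭; 3rd scale degree = C♭.
2 letter names make it a second; at 1 semitone (a half step narrower than major) the quality is minor.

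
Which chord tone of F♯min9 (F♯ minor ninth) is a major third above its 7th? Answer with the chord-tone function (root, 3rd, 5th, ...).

9th

F♯min9: F♯, A, C♯, E, G♯.
The 7th is E. A major third above E is G♯.
G♯ is the chord's 9th.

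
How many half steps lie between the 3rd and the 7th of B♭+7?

6

B♭aug7 (B♭ augmented seventh): B♭–D–F♯–A♭.
D to A♭ is a diminished fifth: 6 semitones.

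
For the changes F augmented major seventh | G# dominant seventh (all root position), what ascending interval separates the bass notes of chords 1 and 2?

augmented second

The roots are F and G#.
F up to G# is 3 semitones, a half step wider than a major second, so the interval is augmented.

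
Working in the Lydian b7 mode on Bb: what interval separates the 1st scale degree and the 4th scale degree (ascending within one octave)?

augmented fourth

Bb lydian dominant: Bb C D E F G Ab.
So we need the interval from Bb up to E.
Bb up to E is 6 semitones, a half step wider than a perfect fourth, so the interval is augmented.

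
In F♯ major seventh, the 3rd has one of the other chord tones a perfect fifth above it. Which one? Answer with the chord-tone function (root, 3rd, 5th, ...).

7th

F♯Δ7: F♯–A♯–C♯–E♯.
The 3rd is A♯. A perfect fifth above A♯ is E♯.
E♯ is the chord's 7th.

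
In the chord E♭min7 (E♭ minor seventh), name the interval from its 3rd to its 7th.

perfect 5th

E♭-7 (E♭ minor seventh): E♭, G♭, B♭, D♭.
The 3rd is G♭ and the 7th is D♭.
Counting 5 letters and 7 half steps from G♭ gives a perfect fifth.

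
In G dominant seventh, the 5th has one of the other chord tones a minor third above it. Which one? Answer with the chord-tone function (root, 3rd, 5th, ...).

G7 is spelled G B D F.
The 5th is D. A minor third above D is F.
F is the chord's 7th.

7th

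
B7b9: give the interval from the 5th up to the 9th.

diminished 5th

The chord tones of B7b9 are B–D♯–F♯–A–C.
The 5th is F♯ and the 9th is C.
F♯ up to C is 6 semitones, a half step narrower than a perfect fifth, so the interval is diminished.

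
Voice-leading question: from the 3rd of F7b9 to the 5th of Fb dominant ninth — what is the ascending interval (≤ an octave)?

The 3rd of F7b9 is A; the 5th of Fb dominant ninth is Cb.
From A to Cb: 2 semitones over a third = diminished.

d3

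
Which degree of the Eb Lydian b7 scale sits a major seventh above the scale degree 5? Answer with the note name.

The scale is Eb F G A Bb C Db.
The scale degree 5 is Bb; a major seventh above that is A — scale degree 4.

A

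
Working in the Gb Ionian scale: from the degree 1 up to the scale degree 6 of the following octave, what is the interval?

major 13th

Gb major: Gb Ab Bb Cb Db Eb F.
The degree 1 is Gb and the 6th degree (up an octave) is Eb.
Gb up to Eb spans 13 letter names and 21 semitones — a major thirteenth.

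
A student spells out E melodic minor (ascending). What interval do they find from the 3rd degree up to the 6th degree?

augmented fourth

Spelling E melodic minor (ascending): E F♯ G A B C♯ D♯.
So we need the interval from G up to C♯.
G up to C♯ is 6 semitones, a half step wider than a perfect fourth, so the interval is augmented.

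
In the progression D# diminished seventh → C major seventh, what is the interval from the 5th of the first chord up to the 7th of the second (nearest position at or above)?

M2

The 5th of D# diminished seventh is A; the 7th of C major seventh is B.
A up to B spans 2 letter names and 2 semitones — a major second.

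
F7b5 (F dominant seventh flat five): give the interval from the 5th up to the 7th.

Spelling the chord: F, A, Cb, Eb.
That puts Cb below Eb.
From Cb to Eb is 4 semitones, exactly the major third.

major third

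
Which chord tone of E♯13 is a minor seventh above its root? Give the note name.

E♯13 is spelled E♯–G𝄪–B♯–D♯–F𝄪–C𝄪.
The root is E♯. A minor seventh above E♯ is D♯.
D♯ is the chord's 7th.

D#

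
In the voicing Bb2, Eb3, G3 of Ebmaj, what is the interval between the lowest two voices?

Those voices are Bb2 and Eb3.
Counting 4 letters and 5 half steps from Bb gives a perfect fourth.

perfect fourth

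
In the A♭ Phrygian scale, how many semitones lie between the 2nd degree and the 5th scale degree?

6

The scale is A♭ B𝄫 C♭ D♭ E♭ F♭ G♭.
B𝄫 up to E♭ is an augmented fourth — 6 semitones.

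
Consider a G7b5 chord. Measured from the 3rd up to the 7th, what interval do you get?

Spelling the chord: G, B, Db, F.
The 3rd is B and the 7th is F.
5 letter names make it a fifth; at 6 semitones (a half step narrower than perfect) the quality is diminished.

d5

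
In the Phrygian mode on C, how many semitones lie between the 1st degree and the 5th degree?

The scale is C Db Eb F G Ab Bb.
C up to G is a perfect fifth — 7 semitones.

7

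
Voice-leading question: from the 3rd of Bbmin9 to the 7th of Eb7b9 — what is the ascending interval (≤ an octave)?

Bbmin9 has Db as its 3rd, and Eb7b9 has Db as its 7th.
Db up to Db spans 1 letter names and 0 semitones — a perfect unison.

perfect unison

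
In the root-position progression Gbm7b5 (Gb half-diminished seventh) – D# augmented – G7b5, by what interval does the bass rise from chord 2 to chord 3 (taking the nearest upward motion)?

The roots are D# and G.
4 letter names make it a fourth; at 4 semitones (a half step narrower than perfect) the quality is diminished.

diminished 4th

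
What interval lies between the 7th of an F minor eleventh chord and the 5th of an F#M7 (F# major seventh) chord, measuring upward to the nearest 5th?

A6

The 7th of F minor eleventh is Eb; the 5th of F#M7 (F# major seventh) is C#.
6 letter names make it a sixth; at 10 semitones (a half step wider than major) the quality is augmented.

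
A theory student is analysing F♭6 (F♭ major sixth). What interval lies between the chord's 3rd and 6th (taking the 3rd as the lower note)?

F♭ major sixth: F♭–A♭–C♭–D♭.
3rd = A♭; 6th = D♭.
A♭ up to D♭ spans 4 letter names and 5 semitones — a perfect fourth.

perfect fourth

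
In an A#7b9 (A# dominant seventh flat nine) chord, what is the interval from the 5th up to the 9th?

A#7b9 (A# dominant seventh flat nine) is spelled A# C## E# G# B.
5th = E#; 9th = B.
From E# to B: 6 semitones over a fifth = diminished.

diminished fifth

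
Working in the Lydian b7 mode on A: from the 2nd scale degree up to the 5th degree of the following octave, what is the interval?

perfect eleventh

The scale runs A B C# D# E F# G.
That puts B below E.
B up to E spans 11 letter names and 17 semitones — a perfect eleventh.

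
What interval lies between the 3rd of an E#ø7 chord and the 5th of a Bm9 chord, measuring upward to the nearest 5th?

E#ø7 has G# as its 3rd, and Bm9 has F# as its 5th.
From G# to F#: 10 semitones over a seventh = minor.

m7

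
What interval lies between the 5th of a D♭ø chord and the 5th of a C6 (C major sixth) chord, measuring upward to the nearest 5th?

D♭ø has A𝄫 as its 5th, and C6 (C major sixth) has G as its 5th.
A𝄫 up to G is 12 semitones, a half step wider than a major seventh, so the interval is augmented.

A7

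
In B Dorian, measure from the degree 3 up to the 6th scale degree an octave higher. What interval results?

B dorian: B C# D E F# G# A.
Degree 3 = D; 6th scale degree (up an octave) = G#.
11 letter names make it an eleventh; at 18 semitones (a half step wider than perfect) the quality is augmented.

augmented 11th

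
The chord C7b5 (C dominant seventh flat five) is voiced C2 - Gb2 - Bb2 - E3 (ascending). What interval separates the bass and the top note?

The outer voices are C2 and E3.
C up to E spans 10 letter names and 16 semitones — a major tenth.

major tenth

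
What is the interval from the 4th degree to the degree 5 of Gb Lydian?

minor second

Spelling Gb Lydian: Gb Ab Bb C Db Eb F.
So we need the interval from C up to Db.
2 letter names make it a second; at 1 semitone (a half step narrower than major) the quality is minor.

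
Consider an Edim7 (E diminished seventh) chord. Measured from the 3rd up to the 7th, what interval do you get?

Spelling the chord: E–G–Bb–Db.
That puts G below Db.
From G to Db: 6 semitones over a fifth = diminished.

diminished fifth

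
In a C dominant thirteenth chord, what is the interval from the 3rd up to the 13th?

The chord tones of C dominant thirteenth are C, E, G, Bb, D, A.
The 3rd is E and the 13th is A.
From E to A is 17 semitones, exactly the perfect eleventh.

perfect 11th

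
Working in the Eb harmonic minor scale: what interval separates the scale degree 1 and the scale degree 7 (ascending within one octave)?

major seventh

Spelling the Eb harmonic minor scale: Eb F Gb Ab Bb Cb D.
That puts Eb below D.
From Eb to D is 11 semitones, exactly the major seventh.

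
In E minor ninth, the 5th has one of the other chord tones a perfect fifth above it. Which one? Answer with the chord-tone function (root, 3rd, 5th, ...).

9th

Emin9 (E minor ninth) is spelled E, G, B, D, F#.
The 5th is B. A perfect fifth above B is F#.
F# is the chord's 9th.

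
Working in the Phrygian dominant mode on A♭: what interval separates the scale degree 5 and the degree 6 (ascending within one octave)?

A♭ phrygian dominant: A♭ B𝄫 C D♭ E♭ F♭ G♭.
So we need the interval from E♭ up to F♭.
2 letter names make it a second; at 1 semitone (a half step narrower than major) the quality is minor.

m2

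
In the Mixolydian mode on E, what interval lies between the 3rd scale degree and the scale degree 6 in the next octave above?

E mixolydian: E F# G# A B C# D.
That puts G# below C#.
From G# to C# is 17 semitones, exactly the perfect eleventh.

perfect 11th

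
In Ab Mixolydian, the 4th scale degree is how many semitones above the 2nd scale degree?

The scale is Ab Bb C Db Eb F Gb.
Bb up to Db is a minor third — 3 semitones.

3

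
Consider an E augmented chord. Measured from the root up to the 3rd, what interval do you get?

major third

Spelling the chord: E–G#–B#.
So we need the interval from E up to G#.
Counting 3 letters and 4 half steps from E gives a major third.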